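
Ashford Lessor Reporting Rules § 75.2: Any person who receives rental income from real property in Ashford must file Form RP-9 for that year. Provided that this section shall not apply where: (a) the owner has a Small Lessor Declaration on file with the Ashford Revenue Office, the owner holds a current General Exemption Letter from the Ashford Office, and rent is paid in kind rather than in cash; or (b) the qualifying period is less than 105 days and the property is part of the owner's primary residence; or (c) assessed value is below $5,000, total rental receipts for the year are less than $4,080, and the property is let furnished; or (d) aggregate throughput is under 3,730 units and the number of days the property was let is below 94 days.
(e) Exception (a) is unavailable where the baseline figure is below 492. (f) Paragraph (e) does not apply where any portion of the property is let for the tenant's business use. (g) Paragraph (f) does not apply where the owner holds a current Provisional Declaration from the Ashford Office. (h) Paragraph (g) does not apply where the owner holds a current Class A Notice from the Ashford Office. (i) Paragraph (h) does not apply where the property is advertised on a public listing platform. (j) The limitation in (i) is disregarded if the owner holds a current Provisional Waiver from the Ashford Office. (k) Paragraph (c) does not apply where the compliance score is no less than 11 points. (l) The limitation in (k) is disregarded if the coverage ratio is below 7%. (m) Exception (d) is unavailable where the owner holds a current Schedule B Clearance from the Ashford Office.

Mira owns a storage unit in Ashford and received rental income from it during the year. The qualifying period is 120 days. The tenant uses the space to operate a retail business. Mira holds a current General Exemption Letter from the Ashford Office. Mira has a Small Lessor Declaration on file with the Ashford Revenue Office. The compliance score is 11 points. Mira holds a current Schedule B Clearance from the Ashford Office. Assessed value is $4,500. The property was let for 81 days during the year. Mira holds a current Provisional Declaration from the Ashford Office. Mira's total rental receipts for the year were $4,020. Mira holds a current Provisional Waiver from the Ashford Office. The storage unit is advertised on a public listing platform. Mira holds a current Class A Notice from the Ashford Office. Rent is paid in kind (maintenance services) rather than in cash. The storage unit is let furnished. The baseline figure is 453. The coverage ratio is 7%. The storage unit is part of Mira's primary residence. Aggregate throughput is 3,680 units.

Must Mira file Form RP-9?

No — exception (a) applies; Mira is not required to file Form RP-9.

Exception (a)'s conditions are all satisfied: a Small Lessor Declaration is on file; a current General Exemption Letter is held; rent is paid in kind. Under paragraphs (e)–(j): (e) would limit (a) — the baseline figure is 453, below the 492 limit — but (f) sets (e) aside: (f) operates against (e): the space is let for business use. (g) applies (a current Provisional Declaration is held), but is overridden by (h): (h) operates against (g): a current Class A Notice is held. (i) is engaged (the property is publicly advertised), but is displaced by (j): (j) is triggered — a current Provisional Waiver is held. (a) remains available.
Exception (b) does not apply: the qualifying period is 120 days, not less than 105 days.
Exception (c)'s conditions are all satisfied: assessed value is $4,500, below the $5,000 limit; total rental receipts for the year are $4,020, less than the $4,080 limit; the property is let furnished. But: (k) operates against (c): the compliance score is 11 points, meeting the 11 points threshold. (l), which would lift (k), is not triggered — the coverage ratio is 7%, not below 7%. (c) is therefore removed.
Exception (d): aggregate throughput is 3,680 units, under the 3,730 units limit; the number of days the property was let is 81 days, below the 94 days limit — every condition holds. But: (m) operates — a current Schedule B Clearance is held. So (d) is unavailable.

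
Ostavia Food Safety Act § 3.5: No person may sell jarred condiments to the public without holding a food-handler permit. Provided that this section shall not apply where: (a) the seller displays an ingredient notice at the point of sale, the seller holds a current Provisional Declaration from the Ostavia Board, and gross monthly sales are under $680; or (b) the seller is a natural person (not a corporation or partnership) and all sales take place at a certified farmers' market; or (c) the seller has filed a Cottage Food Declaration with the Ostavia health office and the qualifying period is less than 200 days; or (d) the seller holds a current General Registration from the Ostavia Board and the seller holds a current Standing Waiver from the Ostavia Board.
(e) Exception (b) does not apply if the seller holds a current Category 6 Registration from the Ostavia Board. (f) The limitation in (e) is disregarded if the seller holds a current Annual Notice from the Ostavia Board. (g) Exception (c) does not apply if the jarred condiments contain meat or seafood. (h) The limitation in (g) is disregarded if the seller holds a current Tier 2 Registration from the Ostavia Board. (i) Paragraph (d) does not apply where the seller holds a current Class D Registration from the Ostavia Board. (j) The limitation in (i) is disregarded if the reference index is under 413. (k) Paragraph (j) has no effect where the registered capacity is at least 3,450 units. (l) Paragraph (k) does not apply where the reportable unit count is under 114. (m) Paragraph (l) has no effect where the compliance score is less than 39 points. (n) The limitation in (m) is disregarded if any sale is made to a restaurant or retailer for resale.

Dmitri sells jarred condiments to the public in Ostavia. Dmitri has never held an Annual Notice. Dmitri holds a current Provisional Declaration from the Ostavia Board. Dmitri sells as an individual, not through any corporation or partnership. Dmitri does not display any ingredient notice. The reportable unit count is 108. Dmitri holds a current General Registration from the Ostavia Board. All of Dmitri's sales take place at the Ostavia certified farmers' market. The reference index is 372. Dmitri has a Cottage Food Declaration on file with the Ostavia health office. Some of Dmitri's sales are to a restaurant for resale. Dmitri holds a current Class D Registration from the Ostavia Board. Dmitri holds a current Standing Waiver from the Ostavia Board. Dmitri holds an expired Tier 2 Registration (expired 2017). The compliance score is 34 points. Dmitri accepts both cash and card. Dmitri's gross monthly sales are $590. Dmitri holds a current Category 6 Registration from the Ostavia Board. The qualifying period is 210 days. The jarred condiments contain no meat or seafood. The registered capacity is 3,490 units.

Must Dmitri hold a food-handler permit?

Exception (a) does not apply: no ingredient notice is displayed.
Exception (b)'s conditions are all satisfied: the seller is a natural person; all sales are at a certified farmers' market. But: (e) is triggered — a current Category 6 Registration is held. (f) is inapplicable (the Annual Notice is not current), so (e) stands. So (b) is unavailable.
Exception (c) requires that the qualifying period is less than 200 days; but the qualifying period is 210 days, not less than 200 days, so (c) is unavailable.
All of (d)'s requirements are met (a current General Registration is held; a current Standing Waiver is held). As to paragraphs (i)–(n): (i) would limit (d) — a current Class D Registration is held — but (j) sets (i) aside: (j) operates against (i): the reference index is 372, under the 413 limit. (k) would limit (j) — the registered capacity is 3,490 units, meeting the 3,450 units threshold — but (l) sets (k) aside: (l) is triggered — the reportable unit count is 108, under the 114 limit. (m) is engaged (the compliance score is 34 points, less than the 39 points limit), but is overridden by (n): (n) is engaged — some sales are to a restaurant for resale. Exception (d) stands.

No — exception (d) applies; Dmitri is not required to hold a food-handler permit.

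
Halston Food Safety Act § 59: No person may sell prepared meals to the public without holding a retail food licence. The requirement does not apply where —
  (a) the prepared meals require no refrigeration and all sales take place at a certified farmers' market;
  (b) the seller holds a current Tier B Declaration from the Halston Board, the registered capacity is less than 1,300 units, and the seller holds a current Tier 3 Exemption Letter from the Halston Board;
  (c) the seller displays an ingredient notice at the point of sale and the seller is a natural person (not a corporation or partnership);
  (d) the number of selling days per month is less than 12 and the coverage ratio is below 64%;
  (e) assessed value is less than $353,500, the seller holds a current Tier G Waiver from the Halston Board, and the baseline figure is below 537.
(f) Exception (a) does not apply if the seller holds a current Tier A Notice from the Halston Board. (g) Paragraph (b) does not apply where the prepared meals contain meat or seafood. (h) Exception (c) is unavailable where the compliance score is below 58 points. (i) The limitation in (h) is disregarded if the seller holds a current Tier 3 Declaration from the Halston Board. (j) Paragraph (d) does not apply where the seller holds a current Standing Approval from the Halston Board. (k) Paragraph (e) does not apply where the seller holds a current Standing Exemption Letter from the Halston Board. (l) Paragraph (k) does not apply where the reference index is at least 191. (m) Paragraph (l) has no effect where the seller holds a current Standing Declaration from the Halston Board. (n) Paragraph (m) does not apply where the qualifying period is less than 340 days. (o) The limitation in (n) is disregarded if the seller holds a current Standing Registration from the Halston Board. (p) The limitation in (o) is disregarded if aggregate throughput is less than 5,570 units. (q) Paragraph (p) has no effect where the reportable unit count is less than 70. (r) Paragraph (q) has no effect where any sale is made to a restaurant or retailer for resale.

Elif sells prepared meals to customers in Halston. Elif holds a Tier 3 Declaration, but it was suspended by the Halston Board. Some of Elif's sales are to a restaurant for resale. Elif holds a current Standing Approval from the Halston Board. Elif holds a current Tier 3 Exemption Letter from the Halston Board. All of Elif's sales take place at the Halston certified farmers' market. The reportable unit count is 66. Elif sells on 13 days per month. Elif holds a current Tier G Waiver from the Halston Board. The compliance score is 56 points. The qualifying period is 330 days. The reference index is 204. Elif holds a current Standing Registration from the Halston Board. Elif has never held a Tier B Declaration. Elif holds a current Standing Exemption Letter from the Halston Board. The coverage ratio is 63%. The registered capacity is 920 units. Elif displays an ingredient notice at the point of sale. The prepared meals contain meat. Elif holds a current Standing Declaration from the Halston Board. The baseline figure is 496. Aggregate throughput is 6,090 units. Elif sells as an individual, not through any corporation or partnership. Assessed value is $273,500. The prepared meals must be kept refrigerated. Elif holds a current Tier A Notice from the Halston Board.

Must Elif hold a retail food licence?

Yes — Elif must hold a retail food licence.

Exception (a) fails — the prepared meals require refrigeration.
Exception (b) does not apply: there is no Tier B Declaration in force.
Exception (c) is satisfied on its face — an ingredient notice is displayed; the seller is a natural person. Turning to paragraphs (h)–(i): (h) operates against (c): the compliance score is 56 points, below the 58 points limit. (i), which would lift (h), is inapplicable — there is no Tier 3 Declaration in force. Exception (c) does not apply.
Exception (d) fails — the number of selling days per month is 13, not less than 12.
Exception (e)'s conditions are all satisfied: assessed value is $273,500, less than the $353,500 limit; a current Tier G Waiver is held; the baseline figure is 496, below the 537 limit. But applying paragraphs (k)–(r): (k) is engaged — a current Standing Exemption Letter is held. (l) is triggered (the reference index is 204, meeting the 191 threshold), but is set aside by (m): (m) applies — a current Standing Declaration is held. (n) is engaged (the qualifying period is 330 days, less than the 340 days limit), but is set aside by (o): (o) is triggered — a current Standing Registration is held. (p) is not triggered (aggregate throughput is 6,090 units, not less than 5,570 units), so (o) stands. So (e) is unavailable.
Every exception is unavailable, so the rule governs.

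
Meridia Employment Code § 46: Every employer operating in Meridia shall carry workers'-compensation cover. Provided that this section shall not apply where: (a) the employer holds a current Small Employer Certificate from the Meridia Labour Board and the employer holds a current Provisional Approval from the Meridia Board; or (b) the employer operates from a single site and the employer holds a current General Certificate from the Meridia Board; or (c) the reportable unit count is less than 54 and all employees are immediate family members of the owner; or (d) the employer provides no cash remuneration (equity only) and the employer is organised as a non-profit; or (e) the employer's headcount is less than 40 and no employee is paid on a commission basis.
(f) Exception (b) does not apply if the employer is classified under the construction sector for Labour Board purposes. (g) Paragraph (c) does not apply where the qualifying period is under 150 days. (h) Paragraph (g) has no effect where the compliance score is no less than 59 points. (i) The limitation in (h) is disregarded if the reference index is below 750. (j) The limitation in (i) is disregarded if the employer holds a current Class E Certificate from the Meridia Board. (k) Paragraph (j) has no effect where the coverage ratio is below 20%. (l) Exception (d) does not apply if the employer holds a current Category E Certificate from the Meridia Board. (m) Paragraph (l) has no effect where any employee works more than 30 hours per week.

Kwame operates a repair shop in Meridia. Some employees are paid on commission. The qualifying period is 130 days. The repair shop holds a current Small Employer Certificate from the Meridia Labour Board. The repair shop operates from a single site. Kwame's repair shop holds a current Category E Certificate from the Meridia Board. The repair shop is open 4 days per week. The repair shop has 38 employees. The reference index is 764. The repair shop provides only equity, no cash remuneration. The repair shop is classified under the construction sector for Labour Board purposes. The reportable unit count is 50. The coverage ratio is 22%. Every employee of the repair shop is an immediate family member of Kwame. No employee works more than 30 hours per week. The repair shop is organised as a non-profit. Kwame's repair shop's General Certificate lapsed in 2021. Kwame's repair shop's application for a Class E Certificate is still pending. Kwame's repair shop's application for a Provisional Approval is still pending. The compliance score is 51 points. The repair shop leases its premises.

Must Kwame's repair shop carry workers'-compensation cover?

Exception (a) requires that the employer holds a current Provisional Approval from the Meridia Board; but there is no Provisional Approval in force, so (a) is unavailable.
Exception (b) does not apply: no current General Certificate is held.
Exception (c)'s conditions are all satisfied: the reportable unit count is 50, less than the 54 limit; every employee is an immediate family member. But applying paragraphs (g)–(k): (g) applies — the qualifying period is 130 days, under the 150 days limit. (h), which would lift (g), is not triggered — the compliance score is 51 points, short of 59 points. Exception (c) does not apply.
Exception (d) is satisfied on its face — remuneration is equity-only; the employer is a non-profit. But applying paragraphs (l)–(m): (l) operates against (d): a current Category E Certificate is held. (m) is inapplicable (no employee exceeds 30 hours/week), so (l) stands. Exception (d) does not apply.
Exception (e) does not apply: some employees are paid on commission.
No exception is made out. Kwame's repair shop falls within the general rule.

Yes — Kwame's repair shop must carry workers'-compensation cover.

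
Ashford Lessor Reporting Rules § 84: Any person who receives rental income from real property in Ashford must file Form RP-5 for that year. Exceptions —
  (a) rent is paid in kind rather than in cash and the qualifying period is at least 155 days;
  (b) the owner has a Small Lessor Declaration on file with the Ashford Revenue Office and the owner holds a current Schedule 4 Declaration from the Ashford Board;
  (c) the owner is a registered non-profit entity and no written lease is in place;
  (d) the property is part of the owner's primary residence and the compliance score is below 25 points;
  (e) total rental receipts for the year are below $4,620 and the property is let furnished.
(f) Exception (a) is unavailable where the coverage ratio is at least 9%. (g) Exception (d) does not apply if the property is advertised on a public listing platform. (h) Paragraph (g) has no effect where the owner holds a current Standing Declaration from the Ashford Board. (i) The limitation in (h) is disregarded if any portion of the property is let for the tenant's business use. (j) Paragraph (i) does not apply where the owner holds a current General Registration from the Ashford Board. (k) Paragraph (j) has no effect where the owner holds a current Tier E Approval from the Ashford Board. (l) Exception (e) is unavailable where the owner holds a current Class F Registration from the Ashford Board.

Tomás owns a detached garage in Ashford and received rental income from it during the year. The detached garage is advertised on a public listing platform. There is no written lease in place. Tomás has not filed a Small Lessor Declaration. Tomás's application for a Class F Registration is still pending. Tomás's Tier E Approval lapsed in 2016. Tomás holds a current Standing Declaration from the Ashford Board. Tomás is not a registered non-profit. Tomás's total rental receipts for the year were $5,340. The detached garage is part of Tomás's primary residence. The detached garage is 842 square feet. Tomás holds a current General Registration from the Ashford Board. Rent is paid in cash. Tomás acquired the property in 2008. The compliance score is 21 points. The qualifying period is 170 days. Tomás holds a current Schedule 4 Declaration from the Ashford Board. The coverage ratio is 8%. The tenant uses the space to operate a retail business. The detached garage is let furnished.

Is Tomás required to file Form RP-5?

No — exception (d) applies; Tomás is not required to file Form RP-5.

Exception (a) requires that rent is paid in kind rather than in cash; but rent is paid in cash, so (a) is unavailable.
Exception (b) requires that the owner has a Small Lessor Declaration on file with the Ashford Revenue Office; but no Small Lessor Declaration is on file, so (b) is unavailable.
Exception (c) requires that the owner is a registered non-profit entity; but Tomás is not a registered non-profit, so (c) is unavailable.
All of (d)'s requirements are met (the detached garage is part of the primary residence; the compliance score is 21 points, below the 25 points limit). Applying paragraphs (g)–(k): (g) operates (the property is publicly advertised), but yields to (h): (h) operates against (g): a current Standing Declaration is held. (i) would limit (h) — the space is let for business use — but (j) sets (i) aside: (j) operates against (i): a current General Registration is held. (k), which would lift (j), is not engaged — the Tier E Approval is not current. (d) remains available.
Exception (e) does not apply: total rental receipts for the year are $5,340, not below $4,620.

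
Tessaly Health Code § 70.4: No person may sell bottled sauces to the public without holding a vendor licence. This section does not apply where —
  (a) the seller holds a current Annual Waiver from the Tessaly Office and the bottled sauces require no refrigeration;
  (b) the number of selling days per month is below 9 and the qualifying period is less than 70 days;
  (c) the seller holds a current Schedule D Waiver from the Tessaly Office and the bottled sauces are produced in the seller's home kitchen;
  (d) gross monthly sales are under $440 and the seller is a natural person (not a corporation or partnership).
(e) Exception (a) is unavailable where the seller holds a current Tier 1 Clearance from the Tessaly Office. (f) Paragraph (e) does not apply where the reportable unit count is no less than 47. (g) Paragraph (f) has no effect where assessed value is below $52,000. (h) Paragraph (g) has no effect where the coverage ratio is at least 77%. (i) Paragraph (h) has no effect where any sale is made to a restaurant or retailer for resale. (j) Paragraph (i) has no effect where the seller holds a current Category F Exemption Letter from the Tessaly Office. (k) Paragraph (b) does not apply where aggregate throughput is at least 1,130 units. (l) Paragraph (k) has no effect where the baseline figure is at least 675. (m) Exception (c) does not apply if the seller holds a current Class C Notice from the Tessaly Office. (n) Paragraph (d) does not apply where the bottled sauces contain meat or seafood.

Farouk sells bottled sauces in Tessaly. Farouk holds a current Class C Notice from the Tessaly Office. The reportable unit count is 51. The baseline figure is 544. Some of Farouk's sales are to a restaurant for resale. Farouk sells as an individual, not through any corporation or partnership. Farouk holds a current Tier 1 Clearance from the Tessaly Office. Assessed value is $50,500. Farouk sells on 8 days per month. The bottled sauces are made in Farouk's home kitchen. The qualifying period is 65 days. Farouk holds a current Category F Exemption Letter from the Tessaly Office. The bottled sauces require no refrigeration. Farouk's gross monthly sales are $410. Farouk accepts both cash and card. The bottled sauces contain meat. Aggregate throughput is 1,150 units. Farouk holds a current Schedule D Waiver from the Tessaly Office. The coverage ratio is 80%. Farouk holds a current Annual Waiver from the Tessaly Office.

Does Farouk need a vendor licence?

No — exception (a) applies; Farouk is not required to hold a vendor licence.

Exception (a) is satisfied on its face — a current Annual Waiver is held; the bottled sauces are shelf-stable. As to paragraphs (e)–(j): (e) operates (a current Tier 1 Clearance is held), but is set aside by (f): (f) operates against (e): the reportable unit count is 51, meeting the 47 threshold. (g) would limit (f) — assessed value is $50,500, below the $52,000 limit — but (h) sets (g) aside: (h) is engaged — the coverage ratio is 80%, meeting the 77% threshold. (i) would limit (h) — some sales are to a restaurant for resale — but (j) sets (i) aside: (j) operates against (i): a current Category F Exemption Letter is held. So (a) applies.
All of (b)'s requirements are met (the number of selling days per month is 8, below the 9 limit; the qualifying period is 65 days, less than the 70 days limit). But: (k) operates against (b): aggregate throughput is 1,150 units, meeting the 1,130 units threshold. (l) is not engaged (the baseline figure is 544, short of 675), so (k) stands. So (b) is unavailable.
All of (c)'s requirements are met (a current Schedule D Waiver is held; the bottled sauces are home-kitchen produced). But: (m) operates against (c): a current Class C Notice is held. (c) is therefore removed.
Exception (d)'s conditions are all satisfied: gross monthly sales are $410, under the $440 limit; the seller is a natural person. But applying paragraph (n): (n) applies — the bottled sauces contain meat. Exception (d) does not apply.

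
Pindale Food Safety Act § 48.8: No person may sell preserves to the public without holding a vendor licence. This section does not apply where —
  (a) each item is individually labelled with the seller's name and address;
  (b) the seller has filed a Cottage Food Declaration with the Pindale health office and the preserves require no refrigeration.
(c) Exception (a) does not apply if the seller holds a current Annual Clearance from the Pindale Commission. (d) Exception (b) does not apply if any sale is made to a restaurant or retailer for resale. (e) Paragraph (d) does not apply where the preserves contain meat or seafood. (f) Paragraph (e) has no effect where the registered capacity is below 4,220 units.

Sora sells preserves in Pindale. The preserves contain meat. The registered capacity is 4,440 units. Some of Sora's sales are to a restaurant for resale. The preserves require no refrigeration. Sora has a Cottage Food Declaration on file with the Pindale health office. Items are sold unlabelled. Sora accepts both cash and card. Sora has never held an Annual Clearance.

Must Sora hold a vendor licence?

No — exception (b) applies; Sora is not required to hold a vendor licence.

Exception (a) does not apply: items are sold unlabelled.
Exception (b)'s conditions are all satisfied: a Cottage Food Declaration is on file; the preserves are shelf-stable. Considering the limiting provisions: (d) would limit (b) — some sales are to a restaurant for resale — but (e) sets (d) aside: (e) operates against (d): the preserves contain meat. (f) is not triggered (the registered capacity is 4,440 units, not below 4,220 units), so (e) stands. (b) remains available.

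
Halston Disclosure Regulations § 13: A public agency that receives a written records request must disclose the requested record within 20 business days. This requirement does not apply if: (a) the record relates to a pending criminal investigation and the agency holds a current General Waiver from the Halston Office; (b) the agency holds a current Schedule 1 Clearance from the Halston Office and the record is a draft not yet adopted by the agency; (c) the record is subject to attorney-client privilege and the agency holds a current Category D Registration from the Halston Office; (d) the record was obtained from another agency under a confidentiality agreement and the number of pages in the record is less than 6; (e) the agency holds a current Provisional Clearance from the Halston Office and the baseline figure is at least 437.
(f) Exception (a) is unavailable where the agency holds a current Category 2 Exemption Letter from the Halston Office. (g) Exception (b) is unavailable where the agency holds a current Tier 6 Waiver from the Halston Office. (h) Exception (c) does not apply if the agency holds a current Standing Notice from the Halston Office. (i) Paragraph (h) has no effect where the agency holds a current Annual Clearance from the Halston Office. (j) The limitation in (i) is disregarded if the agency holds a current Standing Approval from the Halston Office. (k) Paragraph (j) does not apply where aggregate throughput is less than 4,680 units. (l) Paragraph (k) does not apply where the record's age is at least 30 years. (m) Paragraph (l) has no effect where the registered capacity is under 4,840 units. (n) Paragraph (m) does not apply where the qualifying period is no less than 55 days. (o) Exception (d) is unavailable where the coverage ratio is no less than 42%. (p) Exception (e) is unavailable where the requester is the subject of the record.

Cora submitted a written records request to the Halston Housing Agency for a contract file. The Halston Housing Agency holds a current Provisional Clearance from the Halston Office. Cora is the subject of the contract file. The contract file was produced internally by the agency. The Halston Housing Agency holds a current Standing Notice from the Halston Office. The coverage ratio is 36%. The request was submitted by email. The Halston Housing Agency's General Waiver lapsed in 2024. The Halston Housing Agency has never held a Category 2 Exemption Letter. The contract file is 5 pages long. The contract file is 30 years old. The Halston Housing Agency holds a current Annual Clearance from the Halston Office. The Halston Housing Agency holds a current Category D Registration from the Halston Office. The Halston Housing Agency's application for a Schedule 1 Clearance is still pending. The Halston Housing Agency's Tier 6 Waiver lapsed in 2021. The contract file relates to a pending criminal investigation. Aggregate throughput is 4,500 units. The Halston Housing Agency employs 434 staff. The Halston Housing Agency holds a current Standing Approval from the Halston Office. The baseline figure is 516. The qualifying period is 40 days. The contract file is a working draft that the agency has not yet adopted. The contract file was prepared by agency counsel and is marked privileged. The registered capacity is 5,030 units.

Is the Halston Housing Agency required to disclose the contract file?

Yes — the Halston Housing Agency must disclose the contract file.

Exception (a) requires that the agency holds a current General Waiver from the Halston Office; but no current General Waiver is held, so (a) is unavailable.
Exception (b) does not apply: the Schedule 1 Clearance is not current.
All of (c)'s requirements are met (the contract file is privileged; a current Category D Registration is held). But: (h) is engaged — a current Standing Notice is held. (i) applies (a current Annual Clearance is held), but is set aside by (j): (j) operates — a current Standing Approval is held. (k) applies (aggregate throughput is 4,500 units, less than the 4,680 units limit), but is overridden by (l): (l) is engaged — the record's age is 30 years, meeting the 30 years threshold. (m) is not engaged (the registered capacity is 5,030 units, not under 4,840 units), so (l) stands. (c) is therefore removed.
Exception (d) requires that the record was obtained from another agency under a confidentiality agreement; but the contract file was produced internally, so (d) is unavailable.
Exception (e) is satisfied on its face — a current Provisional Clearance is held; the baseline figure is 516, meeting the 437 threshold. But applying paragraph (p): (p) operates against (e): Cora is the subject of the contract file. (e) is therefore removed.
No exception displaces § 13.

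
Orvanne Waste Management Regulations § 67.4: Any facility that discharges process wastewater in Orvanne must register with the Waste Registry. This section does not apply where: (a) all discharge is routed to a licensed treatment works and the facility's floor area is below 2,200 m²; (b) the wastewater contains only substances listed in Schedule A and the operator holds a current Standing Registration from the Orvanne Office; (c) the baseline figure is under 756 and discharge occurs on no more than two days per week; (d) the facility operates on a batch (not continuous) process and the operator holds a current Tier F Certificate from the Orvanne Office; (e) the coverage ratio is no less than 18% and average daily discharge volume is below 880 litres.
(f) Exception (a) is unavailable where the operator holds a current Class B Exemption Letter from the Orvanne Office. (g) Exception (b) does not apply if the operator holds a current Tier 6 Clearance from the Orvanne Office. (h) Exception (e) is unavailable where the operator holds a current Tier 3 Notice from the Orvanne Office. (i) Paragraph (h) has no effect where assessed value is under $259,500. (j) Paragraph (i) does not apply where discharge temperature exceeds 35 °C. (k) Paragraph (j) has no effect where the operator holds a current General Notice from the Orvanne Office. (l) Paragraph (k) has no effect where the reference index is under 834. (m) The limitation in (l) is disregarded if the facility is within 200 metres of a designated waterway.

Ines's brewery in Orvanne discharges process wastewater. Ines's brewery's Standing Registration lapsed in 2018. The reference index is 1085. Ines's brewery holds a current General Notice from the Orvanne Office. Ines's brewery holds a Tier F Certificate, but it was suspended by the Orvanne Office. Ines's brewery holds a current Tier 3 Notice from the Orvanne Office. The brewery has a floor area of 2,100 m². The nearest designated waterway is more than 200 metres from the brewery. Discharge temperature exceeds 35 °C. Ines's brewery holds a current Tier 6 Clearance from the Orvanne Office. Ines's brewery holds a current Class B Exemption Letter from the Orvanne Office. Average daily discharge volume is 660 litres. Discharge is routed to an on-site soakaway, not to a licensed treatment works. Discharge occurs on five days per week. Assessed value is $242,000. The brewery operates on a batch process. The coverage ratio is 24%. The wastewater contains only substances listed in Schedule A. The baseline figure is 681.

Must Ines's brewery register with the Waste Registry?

No — exception (e) applies; Ines's brewery is not required to register with the Waste Registry.

Exception (a) does not apply: discharge is not routed to a licensed treatment works.
Exception (b) does not apply: no current Standing Registration is held.
Exception (c) fails — discharge occurs on five days per week.
Exception (d) fails — the Tier F Certificate is not current.
Exception (e): the coverage ratio is 24%, meeting the 18% threshold; average daily discharge volume is 660 litres, below the 880 litres limit — every condition holds. As to paragraphs (h)–(m): (h) would limit (e) — a current Tier 3 Notice is held — but (i) sets (h) aside: (i) operates against (h): assessed value is $242,000, under the $259,500 limit. (j) is engaged (discharge temperature exceeds 35 °C), but yields to (k): (k) applies — a current General Notice is held. (l) is not engaged (the reference index is 1,085, not under 834), so (k) stands. So (e) applies.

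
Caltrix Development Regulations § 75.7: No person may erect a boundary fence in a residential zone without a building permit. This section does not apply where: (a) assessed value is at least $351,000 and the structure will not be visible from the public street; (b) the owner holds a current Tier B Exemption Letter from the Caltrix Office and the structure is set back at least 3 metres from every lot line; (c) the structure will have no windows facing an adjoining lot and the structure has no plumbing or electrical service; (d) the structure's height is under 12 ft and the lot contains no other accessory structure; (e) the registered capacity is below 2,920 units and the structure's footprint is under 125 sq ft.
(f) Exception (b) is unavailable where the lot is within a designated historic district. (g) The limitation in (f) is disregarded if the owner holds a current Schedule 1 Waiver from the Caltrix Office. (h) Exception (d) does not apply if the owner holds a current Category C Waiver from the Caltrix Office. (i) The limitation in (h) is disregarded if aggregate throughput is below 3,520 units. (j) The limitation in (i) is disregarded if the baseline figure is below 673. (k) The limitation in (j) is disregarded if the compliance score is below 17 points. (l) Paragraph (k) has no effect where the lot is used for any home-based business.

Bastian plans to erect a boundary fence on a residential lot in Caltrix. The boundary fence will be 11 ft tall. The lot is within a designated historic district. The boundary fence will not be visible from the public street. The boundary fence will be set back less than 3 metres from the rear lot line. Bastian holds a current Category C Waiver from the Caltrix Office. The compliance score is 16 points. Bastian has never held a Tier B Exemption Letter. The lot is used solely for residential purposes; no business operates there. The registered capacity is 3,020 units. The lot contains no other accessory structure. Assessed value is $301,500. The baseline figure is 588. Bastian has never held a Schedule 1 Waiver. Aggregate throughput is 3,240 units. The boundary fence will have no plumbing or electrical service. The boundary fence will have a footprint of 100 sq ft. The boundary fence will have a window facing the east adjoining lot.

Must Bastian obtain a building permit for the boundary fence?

Exception (a) requires that assessed value is at least $351,000; but assessed value is $301,500, short of $351,000, so (a) is unavailable.
Exception (b) does not apply: the Tier B Exemption Letter is not current.
Exception (c) requires that the structure will have no windows facing an adjoining lot; but a window faces an adjoining lot, so (c) is unavailable.
Exception (d)'s conditions are all satisfied: the structure's height is 11 ft, under the 12 ft limit; the lot has no other accessory structure. Considering the limiting provisions: (h) is engaged (a current Category C Waiver is held), but yields to (i): (i) operates against (h): aggregate throughput is 3,240 units, below the 3,520 units limit. (j) would limit (i) — the baseline figure is 588, below the 673 limit — but (k) sets (j) aside: (k) applies — the compliance score is 16 points, below the 17 points limit. (l) is not engaged (the lot is solely residential), so (k) stands. (d) remains available.
Exception (e) does not apply: the registered capacity is 3,020 units, not below 2,920 units.

No — exception (d) applies; Bastian does not need a building permit.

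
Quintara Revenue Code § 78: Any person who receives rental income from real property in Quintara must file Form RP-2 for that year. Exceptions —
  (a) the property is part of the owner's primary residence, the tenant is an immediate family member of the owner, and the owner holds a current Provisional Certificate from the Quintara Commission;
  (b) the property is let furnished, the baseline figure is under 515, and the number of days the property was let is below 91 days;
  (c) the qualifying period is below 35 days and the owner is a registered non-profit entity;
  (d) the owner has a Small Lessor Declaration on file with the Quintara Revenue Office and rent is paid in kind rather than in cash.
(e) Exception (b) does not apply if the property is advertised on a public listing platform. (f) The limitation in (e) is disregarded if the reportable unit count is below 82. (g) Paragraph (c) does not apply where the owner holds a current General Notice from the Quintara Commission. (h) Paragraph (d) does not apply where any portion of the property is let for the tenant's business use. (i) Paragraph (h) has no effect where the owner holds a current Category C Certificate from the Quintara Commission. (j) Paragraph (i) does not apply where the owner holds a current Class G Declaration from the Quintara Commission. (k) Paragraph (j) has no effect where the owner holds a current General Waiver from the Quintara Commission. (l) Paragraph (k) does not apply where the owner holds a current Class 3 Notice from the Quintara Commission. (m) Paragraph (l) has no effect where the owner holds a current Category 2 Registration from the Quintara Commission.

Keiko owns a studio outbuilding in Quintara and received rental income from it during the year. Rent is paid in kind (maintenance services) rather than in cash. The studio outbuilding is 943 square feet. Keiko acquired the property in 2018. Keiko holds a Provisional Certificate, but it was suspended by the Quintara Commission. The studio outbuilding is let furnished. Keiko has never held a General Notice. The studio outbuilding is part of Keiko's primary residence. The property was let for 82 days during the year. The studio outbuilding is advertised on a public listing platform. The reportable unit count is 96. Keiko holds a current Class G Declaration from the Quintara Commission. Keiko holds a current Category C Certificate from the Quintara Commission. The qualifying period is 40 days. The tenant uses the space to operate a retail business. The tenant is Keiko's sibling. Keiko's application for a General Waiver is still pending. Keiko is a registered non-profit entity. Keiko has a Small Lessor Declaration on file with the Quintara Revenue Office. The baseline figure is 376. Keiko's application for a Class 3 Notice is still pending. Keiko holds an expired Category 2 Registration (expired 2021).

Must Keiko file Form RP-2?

Exception (a) does not apply: there is no Provisional Certificate in force.
Exception (b) is satisfied on its face — the property is let furnished; the baseline figure is 376, under the 515 limit; the number of days the property was let is 82 days, below the 91 days limit. But applying paragraphs (e)–(f): (e) operates — the property is publicly advertised. (f), which would lift (e), is not triggered — the reportable unit count is 96, not below 82. (b) is therefore removed.
Exception (c) does not apply: the qualifying period is 40 days, not below 35 days.
Exception (d) is satisfied on its face — a Small Lessor Declaration is on file; rent is paid in kind. But applying paragraphs (h)–(m): (h) operates — the space is let for business use. (i) would limit (h) — a current Category C Certificate is held — but (j) sets (i) aside: (j) is triggered — a current Class G Declaration is held. (k) does not operate here (the General Waiver is not current), so (j) stands. Exception (d) does not apply.
None of the exceptions is available; § 78 applies in full.

Yes — Keiko must file Form RP-2.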